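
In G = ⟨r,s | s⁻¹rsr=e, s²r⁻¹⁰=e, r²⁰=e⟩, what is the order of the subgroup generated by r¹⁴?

|⟨r¹⁴⟩| equals the order of r¹⁴. Compute successive powers until reaching e:
  (r¹⁴)¹ = r¹⁴, (r¹⁴)² = r⁸, (r¹⁴)³ = r², (r¹⁴)⁴ = r¹⁶, (r¹⁴)⁵ = r¹⁰, (r¹⁴)⁶ = r⁴, (r¹⁴)⁷ = r¹⁸, (r¹⁴)⁸ = r¹², (r¹⁴)⁹ = r⁶, (r¹⁴)¹⁰ = e.
The smallest positive k with (r¹⁴)ᵏ = e is 10, so |⟨r¹⁴⟩| = 10.

Answer: 10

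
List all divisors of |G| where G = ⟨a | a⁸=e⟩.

|G| = 8 = 2³. By Lagrange's theorem the order of any subgroup divides 8; the divisors of 8 are 1, 2, 4, 8.

Answer: 1, 2, 4, 8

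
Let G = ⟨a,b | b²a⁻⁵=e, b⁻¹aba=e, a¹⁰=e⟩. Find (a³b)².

Compute successive powers of (a³b), reducing at each step:
  (a³b)²: (a³b) · a³ = b;   b · b = a⁵

Answer: a⁵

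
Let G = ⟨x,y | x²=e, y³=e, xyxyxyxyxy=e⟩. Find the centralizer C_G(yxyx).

⟨yxyx⟩ ⊆ C_G(yxyx) since powers of yxyx commute with yxyx; so |C_G(yxyx)| ≥ |⟨yxyx⟩| = 5.
By orbit–stabilizer, |C_G(yxyx)| = |G| / |conj. class of yxyx| = 60 / 12 = 5.
The 5 elements commuting with yxyx are {e, xy², yx, yxyx, xy²xy²}.

Answer: {e, xy², yx, yxyx, xy²xy²}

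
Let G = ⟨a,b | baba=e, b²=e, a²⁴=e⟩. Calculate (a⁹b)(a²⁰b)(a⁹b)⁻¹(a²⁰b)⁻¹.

[(a⁹b), (a²⁰b)] = (a⁹b)·(a²⁰b)·(a⁹b)⁻¹·(a²⁰b)⁻¹.
  (a⁹b) · (a²⁰b) = a¹³
  (a¹³) · (a⁹b) = a²²b
  (a²²b) · (a²⁰b) = a²

Answer: a²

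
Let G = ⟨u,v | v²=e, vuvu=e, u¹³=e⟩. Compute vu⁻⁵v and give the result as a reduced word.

Multiply left to right, reducing at each step:
  v · u⁻⁵ = u⁵v
  (u⁵v) · v = u⁵

Answer: u⁵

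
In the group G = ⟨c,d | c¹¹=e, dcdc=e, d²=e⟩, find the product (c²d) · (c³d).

Compute (c²d) · (c³d) by multiplying left to right and reducing via the relations at each step:
  (c²d) · c³ = c¹⁰d
  (c¹⁰d) · d = c¹⁰

Answer: c¹⁰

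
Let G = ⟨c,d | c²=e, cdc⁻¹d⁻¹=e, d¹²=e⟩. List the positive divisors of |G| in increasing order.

|G| = 24 = 2³ · 3. By Lagrange's theorem the order of any subgroup divides 24; the divisors of 24 are 1, 2, 3, 4, 6, 8, 12, 24.

Answer: 1, 2, 3, 4, 6, 8, 12, 24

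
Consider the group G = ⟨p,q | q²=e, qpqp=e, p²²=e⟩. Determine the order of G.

Enumerate words in the generators, reducing via the relations: the distinct elements are
  {e, p, q, pq, p², p³, p⁴, p⁵, p⁶, p⁷, p⁸, p⁹, p²q, p²¹, p²⁰, p³q, p¹², p¹³, p¹¹, p¹⁰, p¹⁴, p¹⁵, p¹⁶, p¹⁷, p¹⁸, p¹⁹, p⁴q, p⁵q, p⁶q, p⁷q, p⁸q, p⁹q, p²¹q, p²⁰q, p¹²q, p¹³q, p¹¹q, p¹⁰q, p¹⁴q, p¹⁵q, p¹⁶q, p¹⁷q, p¹⁸q, p¹⁹q}.
No further products give new elements, so |G| = 44.

Answer: 44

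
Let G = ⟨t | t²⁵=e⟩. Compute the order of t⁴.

Compute successive powers until reaching e:
  (t⁴)¹ = t⁴, (t⁴)² = t⁸, (t⁴)³ = t¹², (t⁴)⁴ = t¹⁶, (t⁴)⁵ = t²⁰, (t⁴)⁶ = t²⁴, (t⁴)⁷ = t³, (t⁴)⁸ = t⁷, (t⁴)⁹ = t¹¹, (t⁴)¹⁰ = t¹⁵, (t⁴)¹¹ = t¹⁹, (t⁴)¹² = t²³, (t⁴)¹³ = t², (t⁴)¹⁴ = t⁶, (t⁴)¹⁵ = t¹⁰, (t⁴)¹⁶ = t¹⁴, (t⁴)¹⁷ = t¹⁸, (t⁴)¹⁸ = t²², (t⁴)¹⁹ = t, (t⁴)²⁰ = t⁵, (t⁴)²¹ = t⁹, (t⁴)²² = t¹³, (t⁴)²³ = t¹⁷, (t⁴)²⁴ = t²¹, (t⁴)²⁵ = e.
The smallest positive k with (t⁴)ᵏ = e is 25.

Answer: 25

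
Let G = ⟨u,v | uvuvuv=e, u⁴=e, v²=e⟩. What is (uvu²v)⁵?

Compute successive powers of (uvu²v), reducing at each step:
  (uvu²v)²: (uvu²v) · u = vu²v;   (vu²v) · v = vu²;   (vu²) · u² = v;   v · v = e
  (uvu²v)³: e · u = u;   u · v = uv;   (uv) · u² = uvu²;   (uvu²) · v = uvu²v
  (uvu²v)⁴: (uvu²v) · u = vu²v;   (vu²v) · v = vu²;   (vu²) · u² = v;   v · v = e
  (uvu²v)⁵: e · u = u;   u · v = uv;   (uv) · u² = uvu²;   (uvu²) · v = uvu²v

Answer: uvu²v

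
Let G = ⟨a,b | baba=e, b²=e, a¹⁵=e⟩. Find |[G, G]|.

G' = [G, G] is generated by all commutators. The generator-pair commutators are: [a, b] = a².
The subgroup they normally generate is {e, a, a², a³, a⁴, a⁵, a⁶, a⁷, a⁸, a⁹, a¹⁰, a¹¹, a¹², a¹³, a¹⁴}, of order 15.
Check: |G/G'| = 30/15 = 2 is the order of the abelianisation.

Answer: 15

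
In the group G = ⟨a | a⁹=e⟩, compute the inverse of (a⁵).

The order of (a⁵) is 9 (smallest k with (a⁵)ᵏ = e), so (a⁵)⁻¹ = (a⁵)⁸ = a⁴.
Check: (a⁵) · (a⁴) → (a⁵) · a⁴ = e, giving e as required.

Answer: a⁴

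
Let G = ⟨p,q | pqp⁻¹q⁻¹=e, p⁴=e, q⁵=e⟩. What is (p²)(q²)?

Compute (p²) · (q²) by multiplying left to right and reducing via the relations at each step:
  (p²) · q² = p²q²

Answer: p²q²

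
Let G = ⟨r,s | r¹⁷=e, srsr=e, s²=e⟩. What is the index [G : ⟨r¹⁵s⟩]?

First find ord(r¹⁵s) by computing successive powers:
  (r¹⁵s)¹ = r¹⁵s, (r¹⁵s)² = e.
So |⟨r¹⁵s⟩| = ord(r¹⁵s) = 2. With |G| = 34, by Lagrange [G : ⟨r¹⁵s⟩] = 34/2 = 17.

Answer: 17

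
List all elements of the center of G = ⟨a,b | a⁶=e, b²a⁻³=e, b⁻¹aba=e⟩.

An element z ∈ Z(G) iff z commutes with every generator.
For example a³ is central: (a³)·a = a⁴ = a·(a³); (a³)·b = b⁻¹ = b·(a³).
Whereas a ∉ Z(G) since a·b = ab ≠ a²b⁻¹ = b·a.
Checking each of the 12 elements this way gives Z(G) = {e, a³}, of order 2.

Answer: {e, a³}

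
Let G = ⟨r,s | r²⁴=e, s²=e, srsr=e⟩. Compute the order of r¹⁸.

Compute successive powers until reaching e:
  (r¹⁸)¹ = r¹⁸, (r¹⁸)² = r¹², (r¹⁸)³ = r⁶, (r¹⁸)⁴ = e.
The smallest positive k with (r¹⁸)ᵏ = e is 4.

Answer: 4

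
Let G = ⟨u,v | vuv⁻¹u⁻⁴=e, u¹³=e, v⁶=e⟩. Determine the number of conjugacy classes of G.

The conjugacy classes (representative and size) are:
  [e] (size 1), [u⁴] (size 6), [u¹¹] (size 6), [u⁷v] (size 13), [u⁸v²] (size 13), [u¹²v³] (size 13), [u⁵v⁴] (size 13), [u¹¹v⁵] (size 13).
Class equation: 1 + 6 + 6 + 13 + 13 + 13 + 13 + 13 = 78 = |G|. So G has 8 conjugacy classes.

Answer: 8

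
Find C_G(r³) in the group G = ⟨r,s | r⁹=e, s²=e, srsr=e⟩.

⟨r³⟩ ⊆ C_G(r³) since powers of r³ commute with r³; so |C_G(r³)| ≥ |⟨r³⟩| = 3.
By orbit–stabilizer, |C_G(r³)| = |G| / |conj. class of r³| = 18 / 2 = 9.
The 9 elements commuting with r³ are {e, r, r², r³, r⁴, r⁵, r⁶, r⁷, r⁸}.

Answer: {e, r, r², r³, r⁴, r⁵, r⁶, r⁷, r⁸}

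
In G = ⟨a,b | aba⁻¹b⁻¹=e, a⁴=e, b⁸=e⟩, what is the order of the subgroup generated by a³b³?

|⟨a³b³⟩| equals the order of a³b³. Compute successive powers until reaching e:
  (a³b³)¹ = a³b³, (a³b³)² = a²b⁶, (a³b³)³ = ab, (a³b³)⁴ = b⁴, (a³b³)⁵ = a³b⁷, (a³b³)⁶ = a²b², (a³b³)⁷ = ab⁵, (a³b³)⁸ = e.
The smallest positive k with (a³b³)ᵏ = e is 8, so |⟨a³b³⟩| = 8.

Answer: 8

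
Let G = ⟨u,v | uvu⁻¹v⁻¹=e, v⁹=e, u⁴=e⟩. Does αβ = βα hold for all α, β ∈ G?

Each pair of generators commutes: u·v = uv = v·u. Since the generators pairwise commute, every element of G commutes with every other, so G is abelian.

Answer: Yes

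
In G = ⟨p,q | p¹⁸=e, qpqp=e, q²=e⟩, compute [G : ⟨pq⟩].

First find ord(pq) by computing successive powers:
  (pq)¹ = pq, (pq)² = e.
So |⟨pq⟩| = ord(pq) = 2. With |G| = 36, by Lagrange [G : ⟨pq⟩] = 36/2 = 18.

Answer: 18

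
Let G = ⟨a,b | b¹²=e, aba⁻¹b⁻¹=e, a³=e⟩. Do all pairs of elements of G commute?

Each pair of generators commutes: a·b = ab = b·a. Since the generators pairwise commute, every element of G commutes with every other, so G is abelian.

Answer: Yes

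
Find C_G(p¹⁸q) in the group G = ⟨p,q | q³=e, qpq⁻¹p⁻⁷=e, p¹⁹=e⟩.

⟨p¹⁸q⟩ ⊆ C_G(p¹⁸q) since powers of p¹⁸q commute with p¹⁸q; so |C_G(p¹⁸q)| ≥ |⟨p¹⁸q⟩| = 3.
By orbit–stabilizer, |C_G(p¹⁸q)| = |G| / |conj. class of p¹⁸q| = 57 / 19 = 3.
The 3 elements commuting with p¹⁸q are {e, p¹¹q², p¹⁸q}.

Answer: {e, p¹¹q², p¹⁸q}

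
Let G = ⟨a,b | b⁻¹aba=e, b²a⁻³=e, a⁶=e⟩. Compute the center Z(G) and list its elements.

An element z ∈ Z(G) iff z commutes with every generator.
For example a³ is central: (a³)·a = a⁴ = a·(a³); (a³)·b = b⁻¹ = b·(a³).
Whereas a ∉ Z(G) since a·b = ab ≠ a²b⁻¹ = b·a.
Checking each of the 12 elements this way gives Z(G) = {e, a³}, of order 2.

Answer: {e, a³}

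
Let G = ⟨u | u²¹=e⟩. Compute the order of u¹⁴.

Compute successive powers until reaching e:
  (u¹⁴)¹ = u¹⁴, (u¹⁴)² = u⁷, (u¹⁴)³ = e.
The smallest positive k with (u¹⁴)ᵏ = e is 3.

Answer: 3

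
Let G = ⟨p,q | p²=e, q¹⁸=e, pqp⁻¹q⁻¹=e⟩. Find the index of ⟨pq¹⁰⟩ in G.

First find ord(pq¹⁰) by computing successive powers:
  (pq¹⁰)¹ = pq¹⁰, (pq¹⁰)² = q², (pq¹⁰)³ = pq¹², (pq¹⁰)⁴ = q⁴, (pq¹⁰)⁵ = pq¹⁴, (pq¹⁰)⁶ = q⁶, (pq¹⁰)⁷ = pq¹⁶, (pq¹⁰)⁸ = q⁸, (pq¹⁰)⁹ = p, (pq¹⁰)¹⁰ = q¹⁰, (pq¹⁰)¹¹ = pq², (pq¹⁰)¹² = q¹², (pq¹⁰)¹³ = pq⁴, (pq¹⁰)¹⁴ = q¹⁴, (pq¹⁰)¹⁵ = pq⁶, (pq¹⁰)¹⁶ = q¹⁶, (pq¹⁰)¹⁷ = pq⁸, (pq¹⁰)¹⁸ = e.
So |⟨pq¹⁰⟩| = ord(pq¹⁰) = 18. With |G| = 36, by Lagrange [G : ⟨pq¹⁰⟩] = 36/18 = 2.

Answer: 2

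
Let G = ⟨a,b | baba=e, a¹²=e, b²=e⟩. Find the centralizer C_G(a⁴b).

⟨a⁴b⟩ ⊆ C_G(a⁴b) since powers of a⁴b commute with a⁴b; so |C_G(a⁴b)| ≥ |⟨a⁴b⟩| = 2.
By orbit–stabilizer, |C_G(a⁴b)| = |G| / |conj. class of a⁴b| = 24 / 6 = 4.
The 4 elements commuting with a⁴b are {e, a⁶, a⁴b, a¹⁰b}.

Answer: {e, a⁶, a⁴b, a¹⁰b}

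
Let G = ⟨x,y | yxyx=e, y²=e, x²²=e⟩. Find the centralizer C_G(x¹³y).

⟨x¹³y⟩ ⊆ C_G(x¹³y) since powers of x¹³y commute with x¹³y; so |C_G(x¹³y)| ≥ |⟨x¹³y⟩| = 2.
By orbit–stabilizer, |C_G(x¹³y)| = |G| / |conj. class of x¹³y| = 44 / 11 = 4.
The 4 elements commuting with x¹³y are {e, x¹¹, x²y, x¹³y}.

Answer: {e, x¹¹, x²y, x¹³y}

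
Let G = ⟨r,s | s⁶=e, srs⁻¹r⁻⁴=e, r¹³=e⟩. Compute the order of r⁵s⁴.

Compute successive powers until reaching e:
  (r⁵s⁴)¹ = r⁵s⁴, (r⁵s⁴)² = r¹¹s², (r⁵s⁴)³ = e.
The smallest positive k with (r⁵s⁴)ᵏ = e is 3.

Answer: 3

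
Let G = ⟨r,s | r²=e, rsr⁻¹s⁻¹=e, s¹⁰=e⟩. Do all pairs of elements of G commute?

Each pair of generators commutes: r·s = rs = s·r. Since the generators pairwise commute, every element of G commutes with every other, so G is abelian.

Answer: Yes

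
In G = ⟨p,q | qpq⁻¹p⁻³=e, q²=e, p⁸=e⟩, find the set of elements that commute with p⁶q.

⟨p⁶q⟩ ⊆ C_G(p⁶q) since powers of p⁶q commute with p⁶q; so |C_G(p⁶q)| ≥ |⟨p⁶q⟩| = 2.
By orbit–stabilizer, |C_G(p⁶q)| = |G| / |conj. class of p⁶q| = 16 / 4 = 4.
The 4 elements commuting with p⁶q are {e, p⁴, p²q, p⁶q}.

Answer: {e, p⁴, p²q, p⁶q}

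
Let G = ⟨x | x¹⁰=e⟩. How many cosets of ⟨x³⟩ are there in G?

First find ord(x³) by computing successive powers:
  (x³)¹ = x³, (x³)² = x⁶, (x³)³ = x⁹, (x³)⁴ = x², (x³)⁵ = x⁵, (x³)⁶ = x⁸, (x³)⁷ = x, (x³)⁸ = x⁴, (x³)⁹ = x⁷, (x³)¹⁰ = e.
So |⟨x³⟩| = ord(x³) = 10. With |G| = 10, by Lagrange [G : ⟨x³⟩] = 10/10 = 1.

Answer: 1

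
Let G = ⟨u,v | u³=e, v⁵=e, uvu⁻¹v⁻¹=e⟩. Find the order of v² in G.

Compute successive powers until reaching e:
  (v²)¹ = v², (v²)² = v⁴, (v²)³ = v, (v²)⁴ = v³, (v²)⁵ = e.
The smallest positive k with (v²)ᵏ = e is 5.

Answer: 5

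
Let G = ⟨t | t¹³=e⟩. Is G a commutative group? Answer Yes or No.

G has a single generator, so G is cyclic and hence abelian.

Answer: Yes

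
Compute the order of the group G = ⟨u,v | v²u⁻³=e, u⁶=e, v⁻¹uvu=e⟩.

Enumerate words in the generators, reducing via the relations: the distinct elements are
  {e, u, v, uv, u², u³, u⁴, u⁵, u²v, v⁻¹, uv⁻¹, u²v⁻¹}.
No further products give new elements, so |G| = 12.

Answer: 12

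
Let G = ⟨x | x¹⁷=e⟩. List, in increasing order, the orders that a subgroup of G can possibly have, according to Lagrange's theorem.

|G| = 17 = 17. By Lagrange's theorem the order of any subgroup divides 17; the divisors of 17 are 1, 17.

Answer: 1, 17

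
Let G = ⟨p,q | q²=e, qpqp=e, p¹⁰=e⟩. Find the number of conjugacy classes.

The conjugacy classes (representative and size) are:
  [e] (size 1), [p] (size 2), [p²] (size 2), [p³] (size 2), [p⁴] (size 2), [p⁵] (size 1), [p²q] (size 5), [p³q] (size 5).
Class equation: 1 + 2 + 2 + 2 + 2 + 1 + 5 + 5 = 20 = |G|. So G has 8 conjugacy classes.

Answer: 8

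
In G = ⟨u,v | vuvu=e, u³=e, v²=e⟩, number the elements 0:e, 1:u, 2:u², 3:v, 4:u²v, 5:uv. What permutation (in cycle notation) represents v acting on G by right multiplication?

(0 3)(1 5)(2 4)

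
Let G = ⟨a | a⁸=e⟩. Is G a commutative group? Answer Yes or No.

G has a single generator, so G is cyclic and hence abelian.

Answer: Yes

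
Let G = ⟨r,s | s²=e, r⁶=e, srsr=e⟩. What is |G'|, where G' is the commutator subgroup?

G' = [G, G] is generated by all commutators. The generator-pair commutators are: [r, s] = r².
The subgroup they normally generate is {e, r², r⁴}, of order 3.
Check: |G/G'| = 12/3 = 4 is the order of the abelianisation.

Answer: 3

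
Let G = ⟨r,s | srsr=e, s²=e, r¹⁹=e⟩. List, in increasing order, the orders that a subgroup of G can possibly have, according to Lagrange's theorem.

|G| = 38 = 2 · 19. By Lagrange's theorem the order of any subgroup divides 38; the divisors of 38 are 1, 2, 19, 38.

Answer: 1, 2, 19, 38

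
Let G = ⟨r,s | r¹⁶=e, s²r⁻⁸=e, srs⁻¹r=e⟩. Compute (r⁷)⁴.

Compute successive powers of (r⁷), reducing at each step:
  (r⁷)²: (r⁷) · r⁷ = r¹⁴
  (r⁷)³: (r¹⁴) · r⁷ = r⁵
  (r⁷)⁴: (r⁵) · r⁷ = r¹²

Answer: r¹²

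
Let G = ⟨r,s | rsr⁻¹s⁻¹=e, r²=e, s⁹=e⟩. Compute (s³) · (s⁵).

Compute (s³) · (s⁵) by multiplying left to right and reducing via the relations at each step:
  (s³) · s⁵ = s⁸

Answer: s⁸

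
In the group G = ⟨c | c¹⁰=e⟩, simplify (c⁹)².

Compute successive powers of (c⁹), reducing at each step:
  (c⁹)²: (c⁹) · c⁹ = c⁸

Answer: c⁸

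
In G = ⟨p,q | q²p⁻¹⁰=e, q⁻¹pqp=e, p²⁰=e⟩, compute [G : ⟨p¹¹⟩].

First find ord(p¹¹) by computing successive powers:
  (p¹¹)¹ = p¹¹, (p¹¹)² = p², (p¹¹)³ = p¹³, (p¹¹)⁴ = p⁴, (p¹¹)⁵ = p¹⁵, (p¹¹)⁶ = p⁶, (p¹¹)⁷ = p¹⁷, (p¹¹)⁸ = p⁸, (p¹¹)⁹ = p¹⁹, (p¹¹)¹⁰ = p¹⁰, (p¹¹)¹¹ = p, (p¹¹)¹² = p¹², (p¹¹)¹³ = p³, (p¹¹)¹⁴ = p¹⁴, (p¹¹)¹⁵ = p⁵, (p¹¹)¹⁶ = p¹⁶, (p¹¹)¹⁷ = p⁷, (p¹¹)¹⁸ = p¹⁸, (p¹¹)¹⁹ = p⁹, (p¹¹)²⁰ = e.
So |⟨p¹¹⟩| = ord(p¹¹) = 20. With |G| = 40, by Lagrange [G : ⟨p¹¹⟩] = 40/20 = 2.

Answer: 2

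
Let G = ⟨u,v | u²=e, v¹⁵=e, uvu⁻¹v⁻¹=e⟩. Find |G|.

Enumerate words in the generators, reducing via the relations: the distinct elements are
  {e, u, v, uv, v², v³, v⁴, v⁵, v⁶, v⁷, v⁸, v⁹, uv², uv³, uv⁴, uv⁵, uv⁶, uv⁷, uv⁸, uv⁹, v¹², v¹³, v¹¹, v¹⁰, v¹⁴, uv¹², uv¹³, uv¹¹, uv¹⁰, uv¹⁴}.
No further products give new elements, so |G| = 30.

Answer: 30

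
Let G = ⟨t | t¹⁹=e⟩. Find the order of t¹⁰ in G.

Compute successive powers until reaching e:
  (t¹⁰)¹ = t¹⁰, (t¹⁰)² = t, (t¹⁰)³ = t¹¹, (t¹⁰)⁴ = t², (t¹⁰)⁵ = t¹², (t¹⁰)⁶ = t³, (t¹⁰)⁷ = t¹³, (t¹⁰)⁸ = t⁴, (t¹⁰)⁹ = t¹⁴, (t¹⁰)¹⁰ = t⁵, (t¹⁰)¹¹ = t¹⁵, (t¹⁰)¹² = t⁶, (t¹⁰)¹³ = t¹⁶, (t¹⁰)¹⁴ = t⁷, (t¹⁰)¹⁵ = t¹⁷, (t¹⁰)¹⁶ = t⁸, (t¹⁰)¹⁷ = t¹⁸, (t¹⁰)¹⁸ = t⁹, (t¹⁰)¹⁹ = e.
The smallest positive k with (t¹⁰)ᵏ = e is 19.

Answer: 19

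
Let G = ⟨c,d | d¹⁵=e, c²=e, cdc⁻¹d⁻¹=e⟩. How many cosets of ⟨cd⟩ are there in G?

First find ord(cd) by computing successive powers:
  (cd)¹ = cd, (cd)² = d², (cd)³ = cd³, (cd)⁴ = d⁴, (cd)⁵ = cd⁵, (cd)⁶ = d⁶, (cd)⁷ = cd⁷, (cd)⁸ = d⁸, (cd)⁹ = cd⁹, (cd)¹⁰ = d¹⁰, (cd)¹¹ = cd¹¹, (cd)¹² = d¹², (cd)¹³ = cd¹³, (cd)¹⁴ = d¹⁴, (cd)¹⁵ = c, (cd)¹⁶ = d, (cd)¹⁷ = cd², (cd)¹⁸ = d³, (cd)¹⁹ = cd⁴, (cd)²⁰ = d⁵, (cd)²¹ = cd⁶, (cd)²² = d⁷, (cd)²³ = cd⁸, (cd)²⁴ = d⁹, (cd)²⁵ = cd¹⁰, (cd)²⁶ = d¹¹, (cd)²⁷ = cd¹², (cd)²⁸ = d¹³, (cd)²⁹ = cd¹⁴, (cd)³⁰ = e.
So |⟨cd⟩| = ord(cd) = 30. With |G| = 30, by Lagrange [G : ⟨cd⟩] = 30/30 = 1.

Answer: 1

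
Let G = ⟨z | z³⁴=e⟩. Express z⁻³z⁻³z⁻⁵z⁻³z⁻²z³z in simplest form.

Multiply left to right, reducing at each step:
  (z³¹) · z⁻³ = z²⁸
  (z²⁸) · z⁻⁵ = z²³
  (z²³) · z⁻³ = z²⁰
  (z²⁰) · z⁻² = z¹⁸
  (z¹⁸) · z³ = z²¹
  (z²¹) · z = z²²

Answer: z²²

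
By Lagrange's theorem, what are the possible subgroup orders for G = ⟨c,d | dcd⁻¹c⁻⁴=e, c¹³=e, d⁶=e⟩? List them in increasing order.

|G| = 78 = 2 · 3 · 13. By Lagrange's theorem the order of any subgroup divides 78; the divisors of 78 are 1, 2, 3, 6, 13, 26, 39, 78.

Answer: 1, 2, 3, 6, 13, 26, 39, 78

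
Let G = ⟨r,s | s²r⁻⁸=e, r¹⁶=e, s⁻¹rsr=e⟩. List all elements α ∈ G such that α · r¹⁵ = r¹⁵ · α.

⟨r¹⁵⟩ ⊆ C_G(r¹⁵) since powers of r¹⁵ commute with r¹⁵; so |C_G(r¹⁵)| ≥ |⟨r¹⁵⟩| = 16.
By orbit–stabilizer, |C_G(r¹⁵)| = |G| / |conj. class of r¹⁵| = 32 / 2 = 16.
The 16 elements commuting with r¹⁵ are {e, r, r², r³, r⁴, r⁵, r⁶, r⁷, r⁸, r⁹, r¹⁰, r¹¹, r¹², r¹³, r¹⁴, r¹⁵}.

Answer: {e, r, r², r³, r⁴, r⁵, r⁶, r⁷, r⁸, r⁹, r¹⁰, r¹¹, r¹², r¹³, r¹⁴, r¹⁵}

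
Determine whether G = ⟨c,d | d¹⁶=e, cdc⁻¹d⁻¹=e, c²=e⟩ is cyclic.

|G| = 32, but the maximum element order in G is 16 < 32. No single element generates all of G, so G is not cyclic.

Answer: No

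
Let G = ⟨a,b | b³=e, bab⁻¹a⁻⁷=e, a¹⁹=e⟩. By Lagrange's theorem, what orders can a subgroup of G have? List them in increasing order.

|G| = 57 = 3 · 19. By Lagrange's theorem the order of any subgroup divides 57; the divisors of 57 are 1, 3, 19, 57.

Answer: 1, 3, 19, 57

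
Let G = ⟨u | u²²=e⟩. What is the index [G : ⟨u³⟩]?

First find ord(u³) by computing successive powers:
  (u³)¹ = u³, (u³)² = u⁶, (u³)³ = u⁹, (u³)⁴ = u¹², (u³)⁵ = u¹⁵, (u³)⁶ = u¹⁸, (u³)⁷ = u²¹, (u³)⁸ = u², (u³)⁹ = u⁵, (u³)¹⁰ = u⁸, (u³)¹¹ = u¹¹, (u³)¹² = u¹⁴, (u³)¹³ = u¹⁷, (u³)¹⁴ = u²⁰, (u³)¹⁵ = u, (u³)¹⁶ = u⁴, (u³)¹⁷ = u⁷, (u³)¹⁸ = u¹⁰, (u³)¹⁹ = u¹³, (u³)²⁰ = u¹⁶, (u³)²¹ = u¹⁹, (u³)²² = e.
So |⟨u³⟩| = ord(u³) = 22. With |G| = 22, by Lagrange [G : ⟨u³⟩] = 22/22 = 1.

Answer: 1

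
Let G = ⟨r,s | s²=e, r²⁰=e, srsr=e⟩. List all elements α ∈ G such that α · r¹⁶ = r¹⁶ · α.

⟨r¹⁶⟩ ⊆ C_G(r¹⁶) since powers of r¹⁶ commute with r¹⁶; so |C_G(r¹⁶)| ≥ |⟨r¹⁶⟩| = 5.
By orbit–stabilizer, |C_G(r¹⁶)| = |G| / |conj. class of r¹⁶| = 40 / 2 = 20.
The 20 elements commuting with r¹⁶ are {e, r, r², r³, r⁴, r⁵, r⁶, r⁷, r⁸, r⁹, r¹⁰, r¹¹, r¹², r¹³, r¹⁴, r¹⁵, r¹⁶, r¹⁷, r¹⁸, r¹⁹}.

Answer: {e, r, r², r³, r⁴, r⁵, r⁶, r⁷, r⁸, r⁹, r¹⁰, r¹¹, r¹², r¹³, r¹⁴, r¹⁵, r¹⁶, r¹⁷, r¹⁸, r¹⁹}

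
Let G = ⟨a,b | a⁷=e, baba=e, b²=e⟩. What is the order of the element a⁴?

Compute successive powers until reaching e:
  (a⁴)¹ = a⁴, (a⁴)² = a, (a⁴)³ = a⁵, (a⁴)⁴ = a², (a⁴)⁵ = a⁶, (a⁴)⁶ = a³, (a⁴)⁷ = e.
The smallest positive k with (a⁴)ᵏ = e is 7.

Answer: 7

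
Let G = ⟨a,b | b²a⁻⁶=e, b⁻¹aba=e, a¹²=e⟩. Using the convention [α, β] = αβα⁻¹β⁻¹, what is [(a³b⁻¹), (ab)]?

[(a³b⁻¹), (ab)] = (a³b⁻¹)·(ab)·(a³b⁻¹)⁻¹·(ab)⁻¹.
  (a³b⁻¹) · (ab) = a²
  (a²) · (a³b) = a⁵b
  (a⁵b) · (ab⁻¹) = a⁴

Answer: a⁴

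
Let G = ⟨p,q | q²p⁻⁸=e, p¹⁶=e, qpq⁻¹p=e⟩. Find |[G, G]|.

G' = [G, G] is generated by all commutators. The generator-pair commutators are: [p, q] = p².
The subgroup they normally generate is {e, p², p⁴, p⁶, p⁸, p¹⁰, p¹², p¹⁴}, of order 8.
Check: |G/G'| = 32/8 = 4 is the order of the abelianisation.

Answer: 8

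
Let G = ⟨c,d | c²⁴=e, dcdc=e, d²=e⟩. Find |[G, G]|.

G' = [G, G] is generated by all commutators. The generator-pair commutators are: [c, d] = c².
The subgroup they normally generate is {e, c², c⁴, c⁶, c⁸, c¹⁰, c¹², c¹⁴, c¹⁶, c¹⁸, c²⁰, c²²}, of order 12.
Check: |G/G'| = 48/12 = 4 is the order of the abelianisation.

Answer: 12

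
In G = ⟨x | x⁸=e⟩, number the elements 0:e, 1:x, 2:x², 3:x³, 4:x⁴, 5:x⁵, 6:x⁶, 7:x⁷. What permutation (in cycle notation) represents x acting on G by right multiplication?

(0 1 2 3 4 5 6 7)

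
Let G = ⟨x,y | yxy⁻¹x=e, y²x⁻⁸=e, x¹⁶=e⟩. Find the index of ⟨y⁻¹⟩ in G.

First find ord(y⁻¹) by computing successive powers:
  (y⁻¹)¹ = y⁻¹, (y⁻¹)² = x⁸, (y⁻¹)³ = y, (y⁻¹)⁴ = e.
So |⟨y⁻¹⟩| = ord(y⁻¹) = 4. With |G| = 32, by Lagrange [G : ⟨y⁻¹⟩] = 32/4 = 8.

Answer: 8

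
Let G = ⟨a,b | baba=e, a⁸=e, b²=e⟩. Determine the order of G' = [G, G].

G' = [G, G] is generated by all commutators. The generator-pair commutators are: [a, b] = a².
The subgroup they normally generate is {e, a², a⁴, a⁶}, of order 4.
Check: |G/G'| = 16/4 = 4 is the order of the abelianisation.

Answer: 4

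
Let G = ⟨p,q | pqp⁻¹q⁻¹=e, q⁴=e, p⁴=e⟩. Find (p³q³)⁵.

Compute successive powers of (p³q³), reducing at each step:
  (p³q³)²: (p³q³) · p³ = p²q³;   (p²q³) · q³ = p²q²
  (p³q³)³: (p²q²) · p³ = pq²;   (pq²) · q³ = pq
  (p³q³)⁴: (pq) · p³ = q;   q · q³ = e
  (p³q³)⁵: e · p³ = p³;   (p³) · q³ = p³q³

Answer: p³q³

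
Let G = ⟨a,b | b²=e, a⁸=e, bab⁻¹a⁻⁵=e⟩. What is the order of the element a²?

Compute successive powers until reaching e:
  (a²)¹ = a², (a²)² = a⁴, (a²)³ = a⁶, (a²)⁴ = e.
The smallest positive k with (a²)ᵏ = e is 4.

Answer: 4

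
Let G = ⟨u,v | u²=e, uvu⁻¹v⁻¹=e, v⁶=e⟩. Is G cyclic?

|G| = 12, but the maximum element order in G is 6 < 12. No single element generates all of G, so G is not cyclic.

Answer: No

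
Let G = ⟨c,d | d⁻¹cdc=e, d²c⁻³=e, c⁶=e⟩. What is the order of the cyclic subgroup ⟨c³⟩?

|⟨c³⟩| equals the order of c³. Compute successive powers until reaching e:
  (c³)¹ = c³, (c³)² = e.
The smallest positive k with (c³)ᵏ = e is 2, so |⟨c³⟩| = 2.

Answer: 2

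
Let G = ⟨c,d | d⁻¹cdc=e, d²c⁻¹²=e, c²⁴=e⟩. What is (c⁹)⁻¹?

The order of (c⁹) is 8 (smallest k with (c⁹)ᵏ = e), so (c⁹)⁻¹ = (c⁹)⁷ = c¹⁵.
Check: (c⁹) · (c¹⁵) → (c⁹) · c¹⁵ = e, giving e as required.

Answer: c¹⁵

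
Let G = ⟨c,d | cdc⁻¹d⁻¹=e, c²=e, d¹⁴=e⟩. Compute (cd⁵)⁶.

Compute successive powers of (cd⁵), reducing at each step:
  (cd⁵)²: (cd⁵) · c = d⁵;   (d⁵) · d⁵ = d¹⁰
  (cd⁵)³: (d¹⁰) · c = cd¹⁰;   (cd¹⁰) · d⁵ = cd
  (cd⁵)⁴: (cd) · c = d;   d · d⁵ = d⁶
  (cd⁵)⁵: (d⁶) · c = cd⁶;   (cd⁶) · d⁵ = cd¹¹
  (cd⁵)⁶: (cd¹¹) · c = d¹¹;   (d¹¹) · d⁵ = d²

Answer: d²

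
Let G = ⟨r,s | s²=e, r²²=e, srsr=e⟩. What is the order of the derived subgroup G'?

G' = [G, G] is generated by all commutators. The generator-pair commutators are: [r, s] = r².
The subgroup they normally generate is {e, r², r⁴, r⁶, r⁸, r¹⁰, r¹², r¹⁴, r¹⁶, r¹⁸, r²⁰}, of order 11.
Check: |G/G'| = 44/11 = 4 is the order of the abelianisation.

Answer: 11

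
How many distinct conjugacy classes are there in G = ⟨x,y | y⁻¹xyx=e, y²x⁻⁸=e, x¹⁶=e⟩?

The conjugacy classes (representative and size) are:
  [e] (size 1), [x] (size 2), [x¹⁴] (size 2), [x³] (size 2), [x¹²] (size 2), [x⁵] (size 2), [x¹⁰] (size 2), [x⁷] (size 2), [x⁸] (size 1), [x⁶y] (size 8), [x³y⁻¹] (size 8).
Class equation: 1 + 2 + 2 + 2 + 2 + 2 + 2 + 2 + 1 + 8 + 8 = 32 = |G|. So G has 11 conjugacy classes.

Answer: 11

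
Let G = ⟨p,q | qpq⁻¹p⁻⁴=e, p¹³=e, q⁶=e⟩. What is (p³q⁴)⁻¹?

The order of (p³q⁴) is 3 (smallest k with (p³q⁴)ᵏ = e), so (p³q⁴)⁻¹ = (p³q⁴)² = p⁴q².
Check: (p³q⁴) · (p⁴q²) → (p³q⁴) · p⁴ = q⁴;   (q⁴) · q² = e, giving e as required.

Answer: p⁴q²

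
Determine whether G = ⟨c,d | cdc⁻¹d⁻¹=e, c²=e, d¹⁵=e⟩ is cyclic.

|G| = 30. The element cd has order 30 (its powers give 30 distinct elements), so ⟨cd⟩ = G and G is cyclic.

Answer: Yes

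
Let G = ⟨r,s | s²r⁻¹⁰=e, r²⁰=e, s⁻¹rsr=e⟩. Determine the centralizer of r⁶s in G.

⟨r⁶s⟩ ⊆ C_G(r⁶s) since powers of r⁶s commute with r⁶s; so |C_G(r⁶s)| ≥ |⟨r⁶s⟩| = 4.
By orbit–stabilizer, |C_G(r⁶s)| = |G| / |conj. class of r⁶s| = 40 / 10 = 4.
The 4 elements commuting with r⁶s are {e, r¹⁰, r⁶s, r⁶s⁻¹}.

Answer: {e, r¹⁰, r⁶s, r⁶s⁻¹}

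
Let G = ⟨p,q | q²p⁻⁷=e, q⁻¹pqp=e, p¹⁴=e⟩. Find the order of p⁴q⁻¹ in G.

Compute successive powers until reaching e:
  (p⁴q⁻¹)¹ = p⁴q⁻¹, (p⁴q⁻¹)² = p⁷, (p⁴q⁻¹)³ = p⁴q, (p⁴q⁻¹)⁴ = e.
The smallest positive k with (p⁴q⁻¹)ᵏ = e is 4.

Answer: 4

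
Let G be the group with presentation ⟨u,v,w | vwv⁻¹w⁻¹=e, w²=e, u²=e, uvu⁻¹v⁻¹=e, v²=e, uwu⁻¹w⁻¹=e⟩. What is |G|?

Enumerate words in the generators, reducing via the relations: the distinct elements are
  {e, u, v, w, uv, uw, vw, uvw}.
No further products give new elements, so |G| = 8.

Answer: 8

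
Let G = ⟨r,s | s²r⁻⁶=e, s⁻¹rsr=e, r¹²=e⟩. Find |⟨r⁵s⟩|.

|⟨r⁵s⟩| equals the order of r⁵s. Compute successive powers until reaching e:
  (r⁵s)¹ = r⁵s, (r⁵s)² = r⁶, (r⁵s)³ = r⁵s⁻¹, (r⁵s)⁴ = e.
The smallest positive k with (r⁵s)ᵏ = e is 4, so |⟨r⁵s⟩| = 4.

Answer: 4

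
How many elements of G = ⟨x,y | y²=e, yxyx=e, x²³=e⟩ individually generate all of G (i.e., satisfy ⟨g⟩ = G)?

⟨g⟩ = G would require ord(g) = |G| = 46, but the maximum element order in G is 23 < 46. So G is not cyclic and no single element generates it: the count is 0.

Answer: 0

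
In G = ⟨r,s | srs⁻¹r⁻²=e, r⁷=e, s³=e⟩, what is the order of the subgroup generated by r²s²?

|⟨r²s²⟩| equals the order of r²s². Compute successive powers until reaching e:
  (r²s²)¹ = r²s², (r²s²)² = r³s, (r²s²)³ = e.
The smallest positive k with (r²s²)ᵏ = e is 3, so |⟨r²s²⟩| = 3.

Answer: 3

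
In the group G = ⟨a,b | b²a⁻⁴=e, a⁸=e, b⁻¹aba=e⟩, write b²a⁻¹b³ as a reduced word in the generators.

Multiply left to right, reducing at each step:
  (a⁴) · a⁻¹ = a³
  (a³) · b³ = a³b⁻¹

Answer: a³b⁻¹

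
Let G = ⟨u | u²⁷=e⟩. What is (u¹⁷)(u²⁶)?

Compute (u¹⁷) · (u²⁶) by multiplying left to right and reducing via the relations at each step:
  (u¹⁷) · u²⁶ = u¹⁶

Answer: u¹⁶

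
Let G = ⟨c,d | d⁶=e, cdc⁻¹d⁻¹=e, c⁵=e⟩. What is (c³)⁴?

Compute successive powers of (c³), reducing at each step:
  (c³)²: (c³) · c³ = c
  (c³)³: c · c³ = c⁴
  (c³)⁴: (c⁴) · c³ = c²

Answer: c²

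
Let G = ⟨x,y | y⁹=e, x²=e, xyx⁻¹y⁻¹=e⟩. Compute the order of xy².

Compute successive powers until reaching e:
  (xy²)¹ = xy², (xy²)² = y⁴, (xy²)³ = xy⁶, (xy²)⁴ = y⁸, (xy²)⁵ = xy, (xy²)⁶ = y³, (xy²)⁷ = xy⁵, (xy²)⁸ = y⁷, (xy²)⁹ = x, (xy²)¹⁰ = y², (xy²)¹¹ = xy⁴, (xy²)¹² = y⁶, (xy²)¹³ = xy⁸, (xy²)¹⁴ = y, (xy²)¹⁵ = xy³, (xy²)¹⁶ = y⁵, (xy²)¹⁷ = xy⁷, (xy²)¹⁸ = e.
The smallest positive k with (xy²)ᵏ = e is 18.

Answer: 18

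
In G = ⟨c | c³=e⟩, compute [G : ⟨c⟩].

First find ord(c) by computing successive powers:
  c¹ = c, c² = c², c³ = e.
So |⟨c⟩| = ord(c) = 3. With |G| = 3, by Lagrange [G : ⟨c⟩] = 3/3 = 1.

Answer: 1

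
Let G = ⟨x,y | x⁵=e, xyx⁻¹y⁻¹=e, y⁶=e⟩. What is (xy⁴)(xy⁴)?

Compute (xy⁴) · (xy⁴) by multiplying left to right and reducing via the relations at each step:
  (xy⁴) · x = x²y⁴
  (x²y⁴) · y⁴ = x²y²

Answer: x²y²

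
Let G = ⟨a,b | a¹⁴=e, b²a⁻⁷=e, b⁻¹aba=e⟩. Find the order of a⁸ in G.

Compute successive powers until reaching e:
  (a⁸)¹ = a⁸, (a⁸)² = a², (a⁸)³ = a¹⁰, (a⁸)⁴ = a⁴, (a⁸)⁵ = a¹², (a⁸)⁶ = a⁶, (a⁸)⁷ = e.
The smallest positive k with (a⁸)ᵏ = e is 7.

Answer: 7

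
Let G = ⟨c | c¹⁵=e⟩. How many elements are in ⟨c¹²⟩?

|⟨c¹²⟩| equals the order of c¹². Compute successive powers until reaching e:
  (c¹²)¹ = c¹², (c¹²)² = c⁹, (c¹²)³ = c⁶, (c¹²)⁴ = c³, (c¹²)⁵ = e.
The smallest positive k with (c¹²)ᵏ = e is 5, so |⟨c¹²⟩| = 5.

Answer: 5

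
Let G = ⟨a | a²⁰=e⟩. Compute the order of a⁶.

Compute successive powers until reaching e:
  (a⁶)¹ = a⁶, (a⁶)² = a¹², (a⁶)³ = a¹⁸, (a⁶)⁴ = a⁴, (a⁶)⁵ = a¹⁰, (a⁶)⁶ = a¹⁶, (a⁶)⁷ = a², (a⁶)⁸ = a⁸, (a⁶)⁹ = a¹⁴, (a⁶)¹⁰ = e.
The smallest positive k with (a⁶)ᵏ = e is 10.

Answer: 10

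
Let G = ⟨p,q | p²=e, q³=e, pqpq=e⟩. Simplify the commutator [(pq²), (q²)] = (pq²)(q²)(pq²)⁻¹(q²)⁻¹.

[(pq²), (q²)] = (pq²)·(q²)·(pq²)⁻¹·(q²)⁻¹.
  (pq²) · (q²) = pq
  (pq) · (pq²) = q
  q · q = q²

Answer: q²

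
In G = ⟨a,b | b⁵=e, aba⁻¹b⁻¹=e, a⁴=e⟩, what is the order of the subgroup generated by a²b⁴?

|⟨a²b⁴⟩| equals the order of a²b⁴. Compute successive powers until reaching e:
  (a²b⁴)¹ = a²b⁴, (a²b⁴)² = b³, (a²b⁴)³ = a²b², (a²b⁴)⁴ = b, (a²b⁴)⁵ = a², (a²b⁴)⁶ = b⁴, (a²b⁴)⁷ = a²b³, (a²b⁴)⁸ = b², (a²b⁴)⁹ = a²b, (a²b⁴)¹⁰ = e.
The smallest positive k with (a²b⁴)ᵏ = e is 10, so |⟨a²b⁴⟩| = 10.

Answer: 10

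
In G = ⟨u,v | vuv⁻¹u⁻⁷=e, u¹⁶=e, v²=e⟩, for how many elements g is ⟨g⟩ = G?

⟨g⟩ = G would require ord(g) = |G| = 32, but the maximum element order in G is 16 < 32. So G is not cyclic and no single element generates it: the count is 0.

Answer: 0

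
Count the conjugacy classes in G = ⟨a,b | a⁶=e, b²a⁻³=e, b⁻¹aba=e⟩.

The conjugacy classes (representative and size) are:
  [e] (size 1), [a] (size 2), [a²] (size 2), [a³] (size 1), [ab⁻¹] (size 3), [a²b⁻¹] (size 3).
Class equation: 1 + 2 + 2 + 1 + 3 + 3 = 12 = |G|. So G has 6 conjugacy classes.

Answer: 6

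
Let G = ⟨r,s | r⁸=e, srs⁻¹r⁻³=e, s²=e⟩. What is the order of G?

Enumerate words in the generators, reducing via the relations: the distinct elements are
  {e, r, s, rs, r², r³, r⁴, r⁵, r⁶, r⁷, r²s, r³s, r⁴s, r⁵s, r⁶s, r⁷s}.
No further products give new elements, so |G| = 16.

Answer: 16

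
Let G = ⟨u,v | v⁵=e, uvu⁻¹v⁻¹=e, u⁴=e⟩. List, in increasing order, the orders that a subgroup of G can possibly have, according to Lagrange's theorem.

|G| = 20 = 2² · 5. By Lagrange's theorem the order of any subgroup divides 20; the divisors of 20 are 1, 2, 4, 5, 10, 20.

Answer: 1, 2, 4, 5, 10, 20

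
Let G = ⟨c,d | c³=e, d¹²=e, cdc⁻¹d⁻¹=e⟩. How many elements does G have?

Enumerate words in the generators, reducing via the relations: the distinct elements are
  {c, d, e, cd, c², d², d³, d⁴, d⁵, d⁶, d⁷, d⁸, d⁹, cd², cd³, cd⁴, cd⁵, cd⁶, cd⁷, cd⁸, cd⁹, c²d, d¹¹, d¹⁰, cd¹¹, cd¹⁰, c²d², c²d³, c²d⁴, c²d⁵, c²d⁶, c²d⁷, c²d⁸, c²d⁹, c²d¹¹, c²d¹⁰}.
No further products give new elements, so |G| = 36.

Answer: 36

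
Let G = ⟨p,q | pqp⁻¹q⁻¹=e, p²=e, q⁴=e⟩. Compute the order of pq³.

Compute successive powers until reaching e:
  (pq³)¹ = pq³, (pq³)² = q², (pq³)³ = pq, (pq³)⁴ = e.
The smallest positive k with (pq³)ᵏ = e is 4.

Answer: 4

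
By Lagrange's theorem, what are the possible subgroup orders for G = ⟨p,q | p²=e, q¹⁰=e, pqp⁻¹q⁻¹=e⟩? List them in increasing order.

|G| = 20 = 2² · 5. By Lagrange's theorem the order of any subgroup divides 20; the divisors of 20 are 1, 2, 4, 5, 10, 20.

Answer: 1, 2, 4, 5, 10, 20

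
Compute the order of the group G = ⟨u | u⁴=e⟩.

G is generated by a single element, so G is cyclic. The relator gives u⁴ = e and no smaller power is forced to be e, so the 4 powers {e, u, u², u³} are distinct. Hence |G| = 4.

Answer: 4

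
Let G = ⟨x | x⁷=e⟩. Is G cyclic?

|G| = 7. The element x has order 7 (its powers give 7 distinct elements), so ⟨x⟩ = G and G is cyclic.

Answer: Yes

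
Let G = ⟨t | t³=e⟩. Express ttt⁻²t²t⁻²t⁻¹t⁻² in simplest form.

Multiply left to right, reducing at each step:
  t · t = t²
  (t²) · t⁻² = e
  e · t² = t²
  (t²) · t⁻² = e
  e · t⁻¹ = t²
  (t²) · t⁻² = e

Answer: e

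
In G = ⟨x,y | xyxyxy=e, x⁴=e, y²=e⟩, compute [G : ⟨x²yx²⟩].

First find ord(x²yx²) by computing successive powers:
  (x²yx²)¹ = x²yx², (x²yx²)² = e.
So |⟨x²yx²⟩| = ord(x²yx²) = 2. With |G| = 24, by Lagrange [G : ⟨x²yx²⟩] = 24/2 = 12.

Answer: 12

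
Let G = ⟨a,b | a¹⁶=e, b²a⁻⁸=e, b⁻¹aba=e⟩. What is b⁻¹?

The order of b is 4 (smallest k with bᵏ = e), so b⁻¹ = b³ = b⁻¹.
Check: b · (b⁻¹) → b · b⁻¹ = e, giving e as required.

Answer: b⁻¹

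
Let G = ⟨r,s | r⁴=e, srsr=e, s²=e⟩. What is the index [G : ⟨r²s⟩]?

First find ord(r²s) by computing successive powers:
  (r²s)¹ = r²s, (r²s)² = e.
So |⟨r²s⟩| = ord(r²s) = 2. With |G| = 8, by Lagrange [G : ⟨r²s⟩] = 8/2 = 4.

Answer: 4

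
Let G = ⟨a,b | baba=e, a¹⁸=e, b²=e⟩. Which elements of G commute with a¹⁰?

⟨a¹⁰⟩ ⊆ C_G(a¹⁰) since powers of a¹⁰ commute with a¹⁰; so |C_G(a¹⁰)| ≥ |⟨a¹⁰⟩| = 9.
By orbit–stabilizer, |C_G(a¹⁰)| = |G| / |conj. class of a¹⁰| = 36 / 2 = 18.
The 18 elements commuting with a¹⁰ are {e, a, a², a³, a⁴, a⁵, a⁶, a⁷, a⁸, a⁹, a¹⁰, a¹¹, a¹², a¹³, a¹⁴, a¹⁵, a¹⁶, a¹⁷}.

Answer: {e, a, a², a³, a⁴, a⁵, a⁶, a⁷, a⁸, a⁹, a¹⁰, a¹¹, a¹², a¹³, a¹⁴, a¹⁵, a¹⁶, a¹⁷}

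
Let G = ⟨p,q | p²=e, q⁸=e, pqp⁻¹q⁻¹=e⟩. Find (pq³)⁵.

Compute successive powers of (pq³), reducing at each step:
  (pq³)²: (pq³) · p = q³;   (q³) · q³ = q⁶
  (pq³)³: (q⁶) · p = pq⁶;   (pq⁶) · q³ = pq
  (pq³)⁴: (pq) · p = q;   q · q³ = q⁴
  (pq³)⁵: (q⁴) · p = pq⁴;   (pq⁴) · q³ = pq⁷

Answer: pq⁷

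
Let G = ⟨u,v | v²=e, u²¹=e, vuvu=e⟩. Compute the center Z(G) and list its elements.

An element z ∈ Z(G) iff z commutes with every generator.
For example e is central: e·u = u = u·e; e·v = v = v·e.
Whereas u ∉ Z(G) since u·v = uv ≠ u²⁰v = v·u.
Checking each of the 42 elements this way gives Z(G) = {e}, of order 1.

Answer: {e}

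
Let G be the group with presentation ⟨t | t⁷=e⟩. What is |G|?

G is generated by a single element, so G is cyclic. The relator gives t⁷ = e and no smaller power is forced to be e, so the 7 powers {e, t, t², t³, t⁴, t⁵, t⁶} are distinct. Hence |G| = 7.

Answer: 7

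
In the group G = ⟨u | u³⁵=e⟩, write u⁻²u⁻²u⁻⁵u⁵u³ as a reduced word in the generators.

Multiply left to right, reducing at each step:
  (u³³) · u⁻² = u³¹
  (u³¹) · u⁻⁵ = u²⁶
  (u²⁶) · u⁵ = u³¹
  (u³¹) · u³ = u³⁴

Answer: u³⁴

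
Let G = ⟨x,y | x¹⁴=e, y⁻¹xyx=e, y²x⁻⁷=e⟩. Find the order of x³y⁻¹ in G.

Compute successive powers until reaching e:
  (x³y⁻¹)¹ = x³y⁻¹, (x³y⁻¹)² = x⁷, (x³y⁻¹)³ = x³y, (x³y⁻¹)⁴ = e.
The smallest positive k with (x³y⁻¹)ᵏ = e is 4.

Answer: 4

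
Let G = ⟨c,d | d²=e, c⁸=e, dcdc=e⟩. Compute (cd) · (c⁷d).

Compute (cd) · (c⁷d) by multiplying left to right and reducing via the relations at each step:
  (cd) · c⁷ = c²d
  (c²d) · d = c²

Answer: c²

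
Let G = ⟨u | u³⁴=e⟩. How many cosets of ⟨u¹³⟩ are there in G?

First find ord(u¹³) by computing successive powers:
  (u¹³)¹ = u¹³, (u¹³)² = u²⁶, (u¹³)³ = u⁵, (u¹³)⁴ = u¹⁸, (u¹³)⁵ = u³¹, (u¹³)⁶ = u¹⁰, (u¹³)⁷ = u²³, (u¹³)⁸ = u², (u¹³)⁹ = u¹⁵, (u¹³)¹⁰ = u²⁸, (u¹³)¹¹ = u⁷, (u¹³)¹² = u²⁰, (u¹³)¹³ = u³³, (u¹³)¹⁴ = u¹², (u¹³)¹⁵ = u²⁵, (u¹³)¹⁶ = u⁴, (u¹³)¹⁷ = u¹⁷, (u¹³)¹⁸ = u³⁰, (u¹³)¹⁹ = u⁹, (u¹³)²⁰ = u²², (u¹³)²¹ = u, (u¹³)²² = u¹⁴, (u¹³)²³ = u²⁷, (u¹³)²⁴ = u⁶, (u¹³)²⁵ = u¹⁹, (u¹³)²⁶ = u³², (u¹³)²⁷ = u¹¹, (u¹³)²⁸ = u²⁴, (u¹³)²⁹ = u³, (u¹³)³⁰ = u¹⁶, (u¹³)³¹ = u²⁹, (u¹³)³² = u⁸, (u¹³)³³ = u²¹, (u¹³)³⁴ = e.
So |⟨u¹³⟩| = ord(u¹³) = 34. With |G| = 34, by Lagrange [G : ⟨u¹³⟩] = 34/34 = 1.

Answer: 1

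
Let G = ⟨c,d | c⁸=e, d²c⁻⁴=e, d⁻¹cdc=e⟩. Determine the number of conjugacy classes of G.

The conjugacy classes (representative and size) are:
  [e] (size 1), [c⁷] (size 2), [c⁶] (size 2), [c³] (size 2), [c⁴] (size 1), [c²d⁻¹] (size 4), [c³d⁻¹] (size 4).
Class equation: 1 + 2 + 2 + 2 + 1 + 4 + 4 = 16 = |G|. So G has 7 conjugacy classes.

Answer: 7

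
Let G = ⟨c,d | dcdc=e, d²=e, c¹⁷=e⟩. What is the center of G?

An element z ∈ Z(G) iff z commutes with every generator.
For example e is central: e·c = c = c·e; e·d = d = d·e.
Whereas c ∉ Z(G) since c·d = cd ≠ c¹⁶d = d·c.
Checking each of the 34 elements this way gives Z(G) = {e}, of order 1.

Answer: {e}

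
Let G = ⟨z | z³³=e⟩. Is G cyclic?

|G| = 33. The element z has order 33 (its powers give 33 distinct elements), so ⟨z⟩ = G and G is cyclic.

Answer: Yes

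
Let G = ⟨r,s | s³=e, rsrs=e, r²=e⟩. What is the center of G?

An element z ∈ Z(G) iff z commutes with every generator.
For example e is central: e·r = r = r·e; e·s = s = s·e.
Whereas r ∉ Z(G) since r·s = rs ≠ rs² = s·r.
Checking each of the 6 elements this way gives Z(G) = {e}, of order 1.

Answer: {e}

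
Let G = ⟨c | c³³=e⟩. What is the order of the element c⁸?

Compute successive powers until reaching e:
  (c⁸)¹ = c⁸, (c⁸)² = c¹⁶, (c⁸)³ = c²⁴, (c⁸)⁴ = c³², (c⁸)⁵ = c⁷, (c⁸)⁶ = c¹⁵, (c⁸)⁷ = c²³, (c⁸)⁸ = c³¹, (c⁸)⁹ = c⁶, (c⁸)¹⁰ = c¹⁴, (c⁸)¹¹ = c²², (c⁸)¹² = c³⁰, (c⁸)¹³ = c⁵, (c⁸)¹⁴ = c¹³, (c⁸)¹⁵ = c²¹, (c⁸)¹⁶ = c²⁹, (c⁸)¹⁷ = c⁴, (c⁸)¹⁸ = c¹², (c⁸)¹⁹ = c²⁰, (c⁸)²⁰ = c²⁸, (c⁸)²¹ = c³, (c⁸)²² = c¹¹, (c⁸)²³ = c¹⁹, (c⁸)²⁴ = c²⁷, (c⁸)²⁵ = c², (c⁸)²⁶ = c¹⁰, (c⁸)²⁷ = c¹⁸, (c⁸)²⁸ = c²⁶, (c⁸)²⁹ = c, (c⁸)³⁰ = c⁹, (c⁸)³¹ = c¹⁷, (c⁸)³² = c²⁵, (c⁸)³³ = e.
The smallest positive k with (c⁸)ᵏ = e is 33.

Answer: 33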